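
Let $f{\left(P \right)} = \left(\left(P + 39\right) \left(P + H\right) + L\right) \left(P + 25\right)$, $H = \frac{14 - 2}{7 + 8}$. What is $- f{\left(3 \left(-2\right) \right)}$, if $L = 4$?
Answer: $\frac{15922}{5} \approx 3184.4$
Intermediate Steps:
$H = \frac{4}{5}$ ($H = \frac{12}{15} = 12 \cdot \frac{1}{15} = \frac{4}{5} \approx 0.8$)
$f{\left(P \right)} = \left(4 + \left(39 + P\right) \left(\frac{4}{5} + P\right)\right) \left(25 + P\right)$ ($f{\left(P \right)} = \left(\left(P + 39\right) \left(P + \frac{4}{5}\right) + 4\right) \left(P + 25\right) = \left(\left(39 + P\right) \left(\frac{4}{5} + P\right) + 4\right) \left(25 + P\right) = \left(4 + \left(39 + P\right) \left(\frac{4}{5} + P\right)\right) \left(25 + P\right)$)
$- f{\left(3 \left(-2\right) \right)} = - (880 + \left(3 \left(-2\right)\right)^{3} + \frac{324 \left(3 \left(-2\right)\right)^{2}}{5} + \frac{5151 \cdot 3 \left(-2\right)}{5}) = - (880 + \left(-6\right)^{3} + \frac{324 \left(-6\right)^{2}}{5} + \frac{5151}{5} \left(-6\right)) = - (880 - 216 + \frac{324}{5} \cdot 36 - \frac{30906}{5}) = - (880 - 216 + \frac{11664}{5} - \frac{30906}{5}) = \left(-1\right) \left(- \frac{15922}{5}\right) = \frac{15922}{5}$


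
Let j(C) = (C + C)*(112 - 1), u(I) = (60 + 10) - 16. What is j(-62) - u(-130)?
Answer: -13818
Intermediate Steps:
u(I) = 54 (u(I) = 70 - 16 = 54)
j(C) = 222*C (j(C) = (2*C)*111 = 222*C)
j(-62) - u(-130) = 222*(-62) - 1*54 = -13764 - 54 = -13818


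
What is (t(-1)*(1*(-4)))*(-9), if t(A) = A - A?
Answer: 0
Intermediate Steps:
t(A) = 0
(t(-1)*(1*(-4)))*(-9) = (0*(1*(-4)))*(-9) = (0*(-4))*(-9) = 0*(-9) = 0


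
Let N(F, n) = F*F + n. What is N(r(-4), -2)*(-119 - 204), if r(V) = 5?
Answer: -7429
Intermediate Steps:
N(F, n) = n + F**2 (N(F, n) = F**2 + n = n + F**2)
N(r(-4), -2)*(-119 - 204) = (-2 + 5**2)*(-119 - 204) = (-2 + 25)*(-323) = 23*(-323) = -7429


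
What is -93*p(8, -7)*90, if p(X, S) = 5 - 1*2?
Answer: -25110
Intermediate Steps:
p(X, S) = 3 (p(X, S) = 5 - 2 = 3)
-93*p(8, -7)*90 = -93*3*90 = -279*90 = -25110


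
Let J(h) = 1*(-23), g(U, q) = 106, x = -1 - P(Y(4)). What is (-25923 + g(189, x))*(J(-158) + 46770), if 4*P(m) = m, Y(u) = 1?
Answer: -1206867299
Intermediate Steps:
P(m) = m/4
x = -5/4 (x = -1 - 1/4 = -1 - 1*¼ = -1 - ¼ = -5/4 ≈ -1.2500)
J(h) = -23
(-25923 + g(189, x))*(J(-158) + 46770) = (-25923 + 106)*(-23 + 46770) = -25817*46747 = -1206867299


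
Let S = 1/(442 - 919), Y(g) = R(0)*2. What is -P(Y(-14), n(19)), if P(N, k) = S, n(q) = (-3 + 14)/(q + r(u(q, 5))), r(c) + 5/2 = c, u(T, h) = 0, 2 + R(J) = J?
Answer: 1/477 ≈ 0.0020964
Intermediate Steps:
R(J) = -2 + J
Y(g) = -4 (Y(g) = (-2 + 0)*2 = -2*2 = -4)
r(c) = -5/2 + c
S = -1/477 (S = 1/(-477) = -1/477 ≈ -0.0020964)
n(q) = 11/(-5/2 + q) (n(q) = (-3 + 14)/(q + (-5/2 + 0)) = 11/(q - 5/2) = 11/(-5/2 + q))
P(N, k) = -1/477
-P(Y(-14), n(19)) = -1*(-1/477) = 1/477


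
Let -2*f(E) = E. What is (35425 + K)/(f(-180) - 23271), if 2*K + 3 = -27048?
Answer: -43799/46362 ≈ -0.94472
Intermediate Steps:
K = -27051/2 (K = -3/2 + (½)*(-27048) = -3/2 - 13524 = -27051/2 ≈ -13526.)
f(E) = -E/2
(35425 + K)/(f(-180) - 23271) = (35425 - 27051/2)/(-½*(-180) - 23271) = 43799/(2*(90 - 23271)) = (43799/2)/(-23181) = (43799/2)*(-1/23181) = -43799/46362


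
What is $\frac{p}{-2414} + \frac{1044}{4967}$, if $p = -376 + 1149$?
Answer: $- \frac{1319275}{11990338} \approx -0.11003$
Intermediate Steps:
$p = 773$
$\frac{p}{-2414} + \frac{1044}{4967} = \frac{773}{-2414} + \frac{1044}{4967} = 773 \left(- \frac{1}{2414}\right) + 1044 \cdot \frac{1}{4967} = - \frac{773}{2414} + \frac{1044}{4967} = - \frac{1319275}{11990338}$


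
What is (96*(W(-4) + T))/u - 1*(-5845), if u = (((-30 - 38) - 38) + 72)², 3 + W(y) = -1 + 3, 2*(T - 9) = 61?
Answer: 1690129/289 ≈ 5848.2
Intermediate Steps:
T = 79/2 (T = 9 + (½)*61 = 9 + 61/2 = 79/2 ≈ 39.500)
W(y) = -1 (W(y) = -3 + (-1 + 3) = -3 + 2 = -1)
u = 1156 (u = ((-68 - 38) + 72)² = (-106 + 72)² = (-34)² = 1156)
(96*(W(-4) + T))/u - 1*(-5845) = (96*(-1 + 79/2))/1156 - 1*(-5845) = (96*(77/2))*(1/1156) + 5845 = 3696*(1/1156) + 5845 = 924/289 + 5845 = 1690129/289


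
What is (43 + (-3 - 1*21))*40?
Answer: 760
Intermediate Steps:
(43 + (-3 - 1*21))*40 = (43 + (-3 - 21))*40 = (43 - 24)*40 = 19*40 = 760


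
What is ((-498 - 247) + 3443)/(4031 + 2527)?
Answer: 1349/3279 ≈ 0.41141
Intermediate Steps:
((-498 - 247) + 3443)/(4031 + 2527) = (-745 + 3443)/6558 = 2698*(1/6558) = 1349/3279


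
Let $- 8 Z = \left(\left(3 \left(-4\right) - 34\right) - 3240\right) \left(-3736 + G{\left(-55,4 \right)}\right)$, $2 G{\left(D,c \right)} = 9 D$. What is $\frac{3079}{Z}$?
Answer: $- \frac{24632}{13089781} \approx -0.0018818$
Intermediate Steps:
$G{\left(D,c \right)} = \frac{9 D}{2}$
$Z = - \frac{13089781}{8}$ ($Z = - \frac{\left(\left(3 \left(-4\right) - 34\right) - 3240\right) \left(-3736 + \frac{9}{2} \left(-55\right)\right)}{8} = - \frac{\left(\left(-12 - 34\right) - 3240\right) \left(-3736 - \frac{495}{2}\right)}{8} = - \frac{\left(-46 - 3240\right) \left(- \frac{7967}{2}\right)}{8} = - \frac{\left(-3286\right) \left(- \frac{7967}{2}\right)}{8} = \left(- \frac{1}{8}\right) 13089781 = - \frac{13089781}{8} \approx -1.6362 \cdot 10^{6}$)
$\frac{3079}{Z} = \frac{3079}{- \frac{13089781}{8}} = 3079 \left(- \frac{8}{13089781}\right) = - \frac{24632}{13089781}$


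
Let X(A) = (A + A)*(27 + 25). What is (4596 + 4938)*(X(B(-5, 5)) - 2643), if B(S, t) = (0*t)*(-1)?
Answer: -25198362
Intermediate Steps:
B(S, t) = 0 (B(S, t) = 0*(-1) = 0)
X(A) = 104*A (X(A) = (2*A)*52 = 104*A)
(4596 + 4938)*(X(B(-5, 5)) - 2643) = (4596 + 4938)*(104*0 - 2643) = 9534*(0 - 2643) = 9534*(-2643) = -25198362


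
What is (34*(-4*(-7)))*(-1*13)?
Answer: -12376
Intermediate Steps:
(34*(-4*(-7)))*(-1*13) = (34*28)*(-13) = 952*(-13) = -12376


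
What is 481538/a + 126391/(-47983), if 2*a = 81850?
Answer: 17933086179/1963704275 ≈ 9.1323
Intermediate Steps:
a = 40925 (a = (½)*81850 = 40925)
481538/a + 126391/(-47983) = 481538/40925 + 126391/(-47983) = 481538*(1/40925) + 126391*(-1/47983) = 481538/40925 - 126391/47983 = 17933086179/1963704275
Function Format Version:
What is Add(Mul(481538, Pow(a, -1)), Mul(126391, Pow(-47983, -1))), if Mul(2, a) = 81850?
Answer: Rational(17933086179, 1963704275) ≈ 9.1323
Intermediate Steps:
a = 40925 (a = Mul(Rational(1, 2), 81850) = 40925)
Add(Mul(481538, Pow(a, -1)), Mul(126391, Pow(-47983, -1))) = Add(Mul(481538, Pow(40925, -1)), Mul(126391, Pow(-47983, -1))) = Add(Mul(481538, Rational(1, 40925)), Mul(126391, Rational(-1, 47983))) = Add(Rational(481538, 40925), Rational(-126391, 47983)) = Rational(17933086179, 1963704275)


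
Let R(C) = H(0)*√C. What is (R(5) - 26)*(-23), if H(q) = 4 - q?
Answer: 598 - 92*√5 ≈ 392.28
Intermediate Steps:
R(C) = 4*√C (R(C) = (4 - 1*0)*√C = (4 + 0)*√C = 4*√C)
(R(5) - 26)*(-23) = (4*√5 - 26)*(-23) = (-26 + 4*√5)*(-23) = 598 - 92*√5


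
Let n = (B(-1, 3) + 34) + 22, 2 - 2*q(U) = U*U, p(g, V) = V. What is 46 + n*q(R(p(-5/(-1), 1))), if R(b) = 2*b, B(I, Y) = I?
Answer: -9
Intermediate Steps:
q(U) = 1 - U²/2 (q(U) = 1 - U*U/2 = 1 - U²/2)
n = 55 (n = (-1 + 34) + 22 = 33 + 22 = 55)
46 + n*q(R(p(-5/(-1), 1))) = 46 + 55*(1 - (2*1)²/2) = 46 + 55*(1 - ½*2²) = 46 + 55*(1 - ½*4) = 46 + 55*(1 - 2) = 46 + 55*(-1) = 46 - 55 = -9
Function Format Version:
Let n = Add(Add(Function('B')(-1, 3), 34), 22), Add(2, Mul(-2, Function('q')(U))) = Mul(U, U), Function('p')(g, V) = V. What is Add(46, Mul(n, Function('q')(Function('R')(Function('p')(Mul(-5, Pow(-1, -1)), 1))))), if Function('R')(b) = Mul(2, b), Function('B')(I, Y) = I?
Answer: -9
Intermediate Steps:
Function('q')(U) = Add(1, Mul(Rational(-1, 2), Pow(U, 2))) (Function('q')(U) = Add(1, Mul(Rational(-1, 2), Mul(U, U))) = Add(1, Mul(Rational(-1, 2), Pow(U, 2))))
n = 55 (n = Add(Add(-1, 34), 22) = Add(33, 22) = 55)
Add(46, Mul(n, Function('q')(Function('R')(Function('p')(Mul(-5, Pow(-1, -1)), 1))))) = Add(46, Mul(55, Add(1, Mul(Rational(-1, 2), Pow(Mul(2, 1), 2))))) = Add(46, Mul(55, Add(1, Mul(Rational(-1, 2), Pow(2, 2))))) = Add(46, Mul(55, Add(1, Mul(Rational(-1, 2), 4)))) = Add(46, Mul(55, Add(1, -2))) = Add(46, Mul(55, -1)) = Add(46, -55) = -9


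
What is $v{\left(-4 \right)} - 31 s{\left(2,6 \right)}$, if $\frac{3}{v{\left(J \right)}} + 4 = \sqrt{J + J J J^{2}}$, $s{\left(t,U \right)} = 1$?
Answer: $- \frac{1826}{59} + \frac{9 \sqrt{7}}{118} \approx -30.747$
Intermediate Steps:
$v{\left(J \right)} = \frac{3}{-4 + \sqrt{J + J^{4}}}$ ($v{\left(J \right)} = \frac{3}{-4 + \sqrt{J + J J J^{2}}} = \frac{3}{-4 + \sqrt{J + J^{2} J^{2}}} = \frac{3}{-4 + \sqrt{J + J^{4}}}$)
$v{\left(-4 \right)} - 31 s{\left(2,6 \right)} = \frac{3}{-4 + \sqrt{-4 + \left(-4\right)^{4}}} - 31 = \frac{3}{-4 + \sqrt{-4 + 256}} - 31 = \frac{3}{-4 + \sqrt{252}} - 31 = \frac{3}{-4 + 6 \sqrt{7}} - 31 = -31 + \frac{3}{-4 + 6 \sqrt{7}}$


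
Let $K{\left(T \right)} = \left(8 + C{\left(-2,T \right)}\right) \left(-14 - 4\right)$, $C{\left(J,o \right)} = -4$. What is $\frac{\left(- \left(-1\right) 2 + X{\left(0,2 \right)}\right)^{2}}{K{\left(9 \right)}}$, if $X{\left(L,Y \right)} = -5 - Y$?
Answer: $- \frac{25}{72} \approx -0.34722$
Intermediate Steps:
$K{\left(T \right)} = -72$ ($K{\left(T \right)} = \left(8 - 4\right) \left(-14 - 4\right) = 4 \left(-18\right) = -72$)
$\frac{\left(- \left(-1\right) 2 + X{\left(0,2 \right)}\right)^{2}}{K{\left(9 \right)}} = \frac{\left(- \left(-1\right) 2 - 7\right)^{2}}{-72} = \left(\left(-1\right) \left(-2\right) - 7\right)^{2} \left(- \frac{1}{72}\right) = \left(2 - 7\right)^{2} \left(- \frac{1}{72}\right) = \left(-5\right)^{2} \left(- \frac{1}{72}\right) = 25 \left(- \frac{1}{72}\right) = - \frac{25}{72}$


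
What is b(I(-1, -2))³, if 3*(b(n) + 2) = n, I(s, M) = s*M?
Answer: -64/27 ≈ -2.3704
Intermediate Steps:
I(s, M) = M*s
b(n) = -2 + n/3
b(I(-1, -2))³ = (-2 + (-2*(-1))/3)³ = (-2 + (⅓)*2)³ = (-2 + ⅔)³ = (-4/3)³ = -64/27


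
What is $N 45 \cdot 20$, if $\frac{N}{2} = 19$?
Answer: $34200$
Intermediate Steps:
$N = 38$ ($N = 2 \cdot 19 = 38$)
$N 45 \cdot 20 = 38 \cdot 45 \cdot 20 = 1710 \cdot 20 = 34200$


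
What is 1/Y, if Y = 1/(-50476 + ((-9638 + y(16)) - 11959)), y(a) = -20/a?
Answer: -288297/4 ≈ -72074.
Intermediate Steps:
Y = -4/288297 (Y = 1/(-50476 + ((-9638 - 20/16) - 11959)) = 1/(-50476 + ((-9638 - 20*1/16) - 11959)) = 1/(-50476 + ((-9638 - 5/4) - 11959)) = 1/(-50476 + (-38557/4 - 11959)) = 1/(-50476 - 86393/4) = 1/(-288297/4) = -4/288297 ≈ -1.3875e-5)
1/Y = 1/(-4/288297) = -288297/4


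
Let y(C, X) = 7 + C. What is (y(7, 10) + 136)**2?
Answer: 22500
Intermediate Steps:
(y(7, 10) + 136)**2 = ((7 + 7) + 136)**2 = (14 + 136)**2 = 150**2 = 22500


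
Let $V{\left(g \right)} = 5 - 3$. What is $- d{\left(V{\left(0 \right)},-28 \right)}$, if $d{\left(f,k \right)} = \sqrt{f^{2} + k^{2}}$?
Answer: $- 2 \sqrt{197} \approx -28.071$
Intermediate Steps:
$V{\left(g \right)} = 2$ ($V{\left(g \right)} = 5 - 3 = 2$)
$- d{\left(V{\left(0 \right)},-28 \right)} = - \sqrt{2^{2} + \left(-28\right)^{2}} = - \sqrt{4 + 784} = - \sqrt{788} = - 2 \sqrt{197}$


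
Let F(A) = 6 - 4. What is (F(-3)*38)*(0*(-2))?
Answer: 0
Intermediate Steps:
F(A) = 2
(F(-3)*38)*(0*(-2)) = (2*38)*(0*(-2)) = 76*0 = 0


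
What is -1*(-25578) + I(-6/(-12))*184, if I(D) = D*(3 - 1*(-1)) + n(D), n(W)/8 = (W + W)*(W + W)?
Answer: 27418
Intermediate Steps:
n(W) = 32*W² (n(W) = 8*((W + W)*(W + W)) = 8*((2*W)*(2*W)) = 8*(4*W²) = 32*W²)
I(D) = 4*D + 32*D² (I(D) = D*(3 - 1*(-1)) + 32*D² = D*(3 + 1) + 32*D² = D*4 + 32*D² = 4*D + 32*D²)
-1*(-25578) + I(-6/(-12))*184 = -1*(-25578) + (4*(-6/(-12))*(1 + 8*(-6/(-12))))*184 = 25578 + (4*(-6*(-1/12))*(1 + 8*(-6*(-1/12))))*184 = 25578 + (4*(½)*(1 + 8*(½)))*184 = 25578 + (4*(½)*(1 + 4))*184 = 25578 + (4*(½)*5)*184 = 25578 + 10*184 = 25578 + 1840 = 27418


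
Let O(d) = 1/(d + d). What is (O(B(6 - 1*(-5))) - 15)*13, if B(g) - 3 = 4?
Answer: -2717/14 ≈ -194.07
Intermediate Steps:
B(g) = 7 (B(g) = 3 + 4 = 7)
O(d) = 1/(2*d)
(O(B(6 - 1*(-5))) - 15)*13 = ((½)/7 - 15)*13 = ((½)*(⅐) - 15)*13 = (1/14 - 15)*13 = -209/14*13 = -2717/14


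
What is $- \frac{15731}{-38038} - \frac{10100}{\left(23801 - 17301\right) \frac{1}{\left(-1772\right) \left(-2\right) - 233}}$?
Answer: $- \frac{978407931}{190190} \approx -5144.4$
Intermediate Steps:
$- \frac{15731}{-38038} - \frac{10100}{\left(23801 - 17301\right) \frac{1}{\left(-1772\right) \left(-2\right) - 233}} = \left(-15731\right) \left(- \frac{1}{38038}\right) - \frac{10100}{6500 \frac{1}{3544 - 233}} = \frac{15731}{38038} - \frac{10100}{6500 \cdot \frac{1}{3311}} = \frac{15731}{38038} - \frac{10100}{\frac{6500}{3311}} = \frac{15731}{38038} - \frac{334411}{65} = - \frac{978407931}{190190}$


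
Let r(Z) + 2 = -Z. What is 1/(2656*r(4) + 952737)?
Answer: 1/936801 ≈ 1.0675e-6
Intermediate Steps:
r(Z) = -2 - Z
1/(2656*r(4) + 952737) = 1/(2656*(-2 - 1*4) + 952737) = 1/(2656*(-2 - 4) + 952737) = 1/(2656*(-6) + 952737) = 1/(-15936 + 952737) = 1/936801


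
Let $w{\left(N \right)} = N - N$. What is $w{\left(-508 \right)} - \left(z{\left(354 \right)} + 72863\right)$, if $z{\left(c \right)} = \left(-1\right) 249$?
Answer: $-72614$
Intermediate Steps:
$z{\left(c \right)} = -249$
$w{\left(N \right)} = 0$
$w{\left(-508 \right)} - \left(z{\left(354 \right)} + 72863\right) = 0 - \left(-249 + 72863\right) = 0 - 72614 = -72614$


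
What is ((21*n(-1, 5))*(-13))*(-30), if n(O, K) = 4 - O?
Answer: 40950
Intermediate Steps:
((21*n(-1, 5))*(-13))*(-30) = ((21*(4 - 1*(-1)))*(-13))*(-30) = ((21*(4 + 1))*(-13))*(-30) = ((21*5)*(-13))*(-30) = (105*(-13))*(-30) = -1365*(-30) = 40950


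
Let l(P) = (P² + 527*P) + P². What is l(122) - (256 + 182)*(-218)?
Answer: 189546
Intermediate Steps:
l(P) = 2*P² + 527*P
l(122) - (256 + 182)*(-218) = 122*(527 + 2*122) - (256 + 182)*(-218) = 122*(527 + 244) - 438*(-218) = 122*771 - 1*(-95484) = 94062 + 95484 = 189546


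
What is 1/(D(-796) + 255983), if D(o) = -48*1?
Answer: 1/255935 ≈ 3.9072e-6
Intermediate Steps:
D(o) = -48
1/(D(-796) + 255983) = 1/(-48 + 255983) = 1/255935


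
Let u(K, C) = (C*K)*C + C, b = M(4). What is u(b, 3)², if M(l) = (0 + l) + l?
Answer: 5625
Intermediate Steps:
M(l) = 2*l (M(l) = l + l = 2*l)
b = 8 (b = 2*4 = 8)
u(K, C) = C + K*C² (u(K, C) = K*C² + C = C + K*C²)
u(b, 3)² = (3*(1 + 3*8))² = (3*(1 + 24))² = (3*25)² = 75² = 5625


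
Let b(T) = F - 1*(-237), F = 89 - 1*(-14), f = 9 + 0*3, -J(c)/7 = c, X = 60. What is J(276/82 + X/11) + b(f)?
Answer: 125494/451 ≈ 278.26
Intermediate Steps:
J(c) = -7*c
f = 9 (f = 9 + 0 = 9)
F = 103 (F = 89 + 14 = 103)
b(T) = 340 (b(T) = 103 - 1*(-237) = 103 + 237 = 340)
J(276/82 + X/11) + b(f) = -7*(276/82 + 60/11) + 340 = -7*(276*(1/82) + 60*(1/11)) + 340 = -7*(138/41 + 60/11) + 340 = -7*3978/451 + 340 = -27846/451 + 340 = 125494/451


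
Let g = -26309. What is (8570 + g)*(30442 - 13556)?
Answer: -299540754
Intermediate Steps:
(8570 + g)*(30442 - 13556) = (8570 - 26309)*(30442 - 13556) = -17739*16886 = -299540754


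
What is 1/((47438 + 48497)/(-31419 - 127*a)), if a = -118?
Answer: -16433/95935 ≈ -0.17129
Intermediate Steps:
1/((47438 + 48497)/(-31419 - 127*a)) = 1/((47438 + 48497)/(-31419 - 127*(-118))) = 1/(95935/(-31419 + 14986)) = 1/(95935/(-16433)) = 1/(95935*(-1/16433)) = 1/(-95935/16433) = -16433/95935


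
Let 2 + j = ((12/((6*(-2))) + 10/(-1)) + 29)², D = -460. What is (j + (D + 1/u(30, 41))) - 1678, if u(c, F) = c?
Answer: -54479/30 ≈ -1816.0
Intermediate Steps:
j = 322 (j = -2 + ((12/((6*(-2))) + 10/(-1)) + 29)² = -2 + ((12/(-12) + 10*(-1)) + 29)² = -2 + ((12*(-1/12) - 10) + 29)² = -2 + ((-1 - 10) + 29)² = -2 + (-11 + 29)² = -2 + 18² = -2 + 324 = 322)
(j + (D + 1/u(30, 41))) - 1678 = (322 + (-460 + 1/30)) - 1678 = (322 - 13799/30) - 1678 = -4139/30 - 1678 = -54479/30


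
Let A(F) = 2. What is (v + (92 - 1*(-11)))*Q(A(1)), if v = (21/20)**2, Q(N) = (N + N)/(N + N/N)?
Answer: 41641/300 ≈ 138.80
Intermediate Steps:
Q(N) = 2*N/(1 + N) (Q(N) = (2*N)/(N + 1) = (2*N)/(1 + N) = 2*N/(1 + N))
v = 441/400 (v = (21*(1/20))**2 = (21/20)**2 = 441/400 ≈ 1.1025)
(v + (92 - 1*(-11)))*Q(A(1)) = (441/400 + (92 - 1*(-11)))*(2*2/(1 + 2)) = (441/400 + (92 + 11))*(2*2/3) = (441/400 + 103)*(2*2*(1/3)) = (41641/400)*(4/3) = 41641/300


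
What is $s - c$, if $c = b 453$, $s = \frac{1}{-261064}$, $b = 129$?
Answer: $- \frac{15255796969}{261064} \approx -58437.0$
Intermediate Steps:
$s = - \frac{1}{261064} \approx -3.8305 \cdot 10^{-6}$
$c = 58437$ ($c = 129 \cdot 453 = 58437$)
$s - c = - \frac{1}{261064} - 58437 = - \frac{15255796969}{261064}$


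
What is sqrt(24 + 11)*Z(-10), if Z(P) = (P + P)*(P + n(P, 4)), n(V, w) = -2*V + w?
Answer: -280*sqrt(35) ≈ -1656.5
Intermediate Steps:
n(V, w) = w - 2*V
Z(P) = 2*P*(4 - P) (Z(P) = (P + P)*(P + (4 - 2*P)) = (2*P)*(4 - P) = 2*P*(4 - P))
sqrt(24 + 11)*Z(-10) = sqrt(24 + 11)*(2*(-10)*(4 - 1*(-10))) = sqrt(35)*(2*(-10)*(4 + 10)) = sqrt(35)*(2*(-10)*14) = sqrt(35)*(-280) = -280*sqrt(35)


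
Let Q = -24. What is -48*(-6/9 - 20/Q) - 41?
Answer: -49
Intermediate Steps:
-48*(-6/9 - 20/Q) - 41 = -48*(-6/9 - 20/(-24)) - 41 = -48*(-6*⅑ - 20*(-1/24)) - 41 = -48*(-⅔ + ⅚) - 41 = -48*⅙ - 41 = -8 - 41 = -49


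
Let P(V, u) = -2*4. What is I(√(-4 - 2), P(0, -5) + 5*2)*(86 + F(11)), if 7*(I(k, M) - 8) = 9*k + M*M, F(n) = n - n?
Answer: 5160/7 + 774*I*√6/7 ≈ 737.14 + 270.84*I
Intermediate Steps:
P(V, u) = -8
F(n) = 0
I(k, M) = 8 + M²/7 + 9*k/7 (I(k, M) = 8 + (9*k + M*M)/7 = 8 + (9*k + M²)/7 = 8 + (M² + 9*k)/7 = 8 + (M²/7 + 9*k/7) = 8 + M²/7 + 9*k/7)
I(√(-4 - 2), P(0, -5) + 5*2)*(86 + F(11)) = (8 + (-8 + 5*2)²/7 + 9*√(-4 - 2)/7)*(86 + 0) = (8 + (-8 + 10)²/7 + 9*√(-6)/7)*86 = (8 + (⅐)*2² + 9*(I*√6)/7)*86 = (8 + (⅐)*4 + 9*I*√6/7)*86 = (8 + 4/7 + 9*I*√6/7)*86 = (60/7 + 9*I*√6/7)*86 = 5160/7 + 774*I*√6/7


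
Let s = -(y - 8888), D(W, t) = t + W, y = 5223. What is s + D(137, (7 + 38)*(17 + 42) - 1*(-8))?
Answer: 6465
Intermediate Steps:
D(W, t) = W + t
s = 3665 (s = -(5223 - 8888) = -1*(-3665) = 3665)
s + D(137, (7 + 38)*(17 + 42) - 1*(-8)) = 3665 + (137 + ((7 + 38)*(17 + 42) - 1*(-8))) = 3665 + (137 + (45*59 + 8)) = 3665 + (137 + (2655 + 8)) = 3665 + (137 + 2663) = 3665 + 2800 = 6465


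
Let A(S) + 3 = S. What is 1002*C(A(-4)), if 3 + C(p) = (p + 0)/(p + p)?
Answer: -2505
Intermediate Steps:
A(S) = -3 + S
C(p) = -5/2 (C(p) = -3 + (p + 0)/(p + p) = -3 + p/((2*p)) = -3 + p*(1/(2*p)) = -3 + ½ = -5/2)
1002*C(A(-4)) = 1002*(-5/2) = -2505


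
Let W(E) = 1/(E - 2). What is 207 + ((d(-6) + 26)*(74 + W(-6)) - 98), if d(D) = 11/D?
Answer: 30309/16 ≈ 1894.3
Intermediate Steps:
W(E) = 1/(-2 + E)
207 + ((d(-6) + 26)*(74 + W(-6)) - 98) = 207 + ((11/(-6) + 26)*(74 + 1/(-2 - 6)) - 98) = 207 + ((11*(-⅙) + 26)*(74 + 1/(-8)) - 98) = 207 + ((-11/6 + 26)*(74 - ⅛) - 98) = 207 + ((145/6)*(591/8) - 98) = 207 + (28565/16 - 98) = 207 + 26997/16 = 30309/16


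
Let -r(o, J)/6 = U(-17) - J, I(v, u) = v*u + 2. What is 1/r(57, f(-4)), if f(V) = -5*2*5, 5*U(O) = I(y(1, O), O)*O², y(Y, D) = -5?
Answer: -5/152358 ≈ -3.2817e-5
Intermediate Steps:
I(v, u) = 2 + u*v (I(v, u) = u*v + 2 = 2 + u*v)
U(O) = O²*(2 - 5*O)/5 (U(O) = ((2 + O*(-5))*O²)/5 = ((2 - 5*O)*O²)/5 = (O²*(2 - 5*O))/5 = O²*(2 - 5*O)/5)
f(V) = -50 (f(V) = -10*5 = -50)
r(o, J) = -150858/5 + 6*J (r(o, J) = -6*((-17)²*(⅖ - 1*(-17)) - J) = -6*(289*(⅖ + 17) - J) = -6*(289*(87/5) - J) = -6*(25143/5 - J) = -150858/5 + 6*J)
1/r(57, f(-4)) = 1/(-150858/5 + 6*(-50)) = 1/(-150858/5 - 300) = 1/(-152358/5) = -5/152358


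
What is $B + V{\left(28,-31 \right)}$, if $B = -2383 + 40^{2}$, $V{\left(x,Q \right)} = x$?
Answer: $-755$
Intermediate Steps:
$B = -783$ ($B = -2383 + 1600 = -783$)
$B + V{\left(28,-31 \right)} = -783 + 28 = -755$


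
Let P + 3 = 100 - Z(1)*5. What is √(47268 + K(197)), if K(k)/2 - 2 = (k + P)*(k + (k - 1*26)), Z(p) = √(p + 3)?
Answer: 2*√64074 ≈ 506.26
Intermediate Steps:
Z(p) = √(3 + p)
P = 87 (P = -3 + (100 - √(3 + 1)*5) = -3 + (100 - √4*5) = -3 + (100 - 2*5) = -3 + (100 - 1*10) = -3 + (100 - 10) = -3 + 90 = 87)
K(k) = 4 + 2*(-26 + 2*k)*(87 + k) (K(k) = 4 + 2*((k + 87)*(k + (k - 1*26))) = 4 + 2*((87 + k)*(k + (k - 26))) = 4 + 2*((87 + k)*(k + (-26 + k))) = 4 + 2*((87 + k)*(-26 + 2*k)) = 4 + 2*((-26 + 2*k)*(87 + k)) = 4 + 2*(-26 + 2*k)*(87 + k))
√(47268 + K(197)) = √(47268 + (-4520 + 4*197² + 296*197)) = √(47268 + (-4520 + 4*38809 + 58312)) = √(47268 + (-4520 + 155236 + 58312)) = √(47268 + 209028) = √256296 = 2*√64074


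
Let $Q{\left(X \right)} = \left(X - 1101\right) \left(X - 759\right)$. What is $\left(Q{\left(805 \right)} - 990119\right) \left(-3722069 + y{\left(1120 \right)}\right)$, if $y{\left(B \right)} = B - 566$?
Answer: $3735414858525$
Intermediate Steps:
$Q{\left(X \right)} = \left(-1101 + X\right) \left(-759 + X\right)$
$y{\left(B \right)} = -566 + B$ ($y{\left(B \right)} = B - 566 = -566 + B$)
$\left(Q{\left(805 \right)} - 990119\right) \left(-3722069 + y{\left(1120 \right)}\right) = \left(\left(835659 + 805^{2} - 1497300\right) - 990119\right) \left(-3722069 + \left(-566 + 1120\right)\right) = \left(\left(835659 + 648025 - 1497300\right) - 990119\right) \left(-3722069 + 554\right) = \left(-13616 - 990119\right) \left(-3721515\right) = \left(-1003735\right) \left(-3721515\right) = 3735414858525$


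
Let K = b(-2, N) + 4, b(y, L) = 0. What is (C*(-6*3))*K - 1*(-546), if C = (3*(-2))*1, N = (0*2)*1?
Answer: 978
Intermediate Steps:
N = 0 (N = 0*1 = 0)
C = -6 (C = -6*1 = -6)
K = 4 (K = 0 + 4 = 4)
(C*(-6*3))*K - 1*(-546) = -(-36)*3*4 - 1*(-546) = -6*(-18)*4 + 546 = 108*4 + 546 = 432 + 546 = 978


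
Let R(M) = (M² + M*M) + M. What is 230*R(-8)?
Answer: 27600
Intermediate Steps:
R(M) = M + 2*M² (R(M) = (M² + M²) + M = 2*M² + M = M + 2*M²)
230*R(-8) = 230*(-8*(1 + 2*(-8))) = 230*(-8*(1 - 16)) = 230*(-8*(-15)) = 230*120 = 27600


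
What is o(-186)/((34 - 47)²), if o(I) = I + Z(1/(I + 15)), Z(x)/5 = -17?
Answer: -271/169 ≈ -1.6035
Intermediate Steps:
Z(x) = -85 (Z(x) = 5*(-17) = -85)
o(I) = -85 + I (o(I) = I - 85 = -85 + I)
o(-186)/((34 - 47)²) = (-85 - 186)/((34 - 47)²) = -271/((-13)²) = -271/169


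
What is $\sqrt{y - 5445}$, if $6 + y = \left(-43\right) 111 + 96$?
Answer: $4 i \sqrt{633} \approx 100.64 i$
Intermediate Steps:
$y = -4683$ ($y = -6 + \left(\left(-43\right) 111 + 96\right) = -6 + \left(-4773 + 96\right) = -6 - 4677 = -4683$)
$\sqrt{y - 5445} = \sqrt{-4683 - 5445} = \sqrt{-10128} = 4 i \sqrt{633}$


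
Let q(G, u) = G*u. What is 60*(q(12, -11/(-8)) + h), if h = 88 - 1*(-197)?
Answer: 18090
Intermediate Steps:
h = 285 (h = 88 + 197 = 285)
60*(q(12, -11/(-8)) + h) = 60*(12*(-11/(-8)) + 285) = 60*(12*(-11*(-⅛)) + 285) = 60*(12*(11/8) + 285) = 60*(33/2 + 285) = 60*(603/2) = 18090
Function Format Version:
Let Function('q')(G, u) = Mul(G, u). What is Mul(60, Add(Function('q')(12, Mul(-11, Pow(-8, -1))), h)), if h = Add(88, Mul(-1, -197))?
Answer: 18090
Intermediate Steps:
h = 285 (h = Add(88, 197) = 285)
Mul(60, Add(Function('q')(12, Mul(-11, Pow(-8, -1))), h)) = Mul(60, Add(Mul(12, Mul(-11, Pow(-8, -1))), 285)) = Mul(60, Add(Mul(12, Mul(-11, Rational(-1, 8))), 285)) = Mul(60, Add(Mul(12, Rational(11, 8)), 285)) = Mul(60, Add(Rational(33, 2), 285)) = Mul(60, Rational(603, 2)) = 18090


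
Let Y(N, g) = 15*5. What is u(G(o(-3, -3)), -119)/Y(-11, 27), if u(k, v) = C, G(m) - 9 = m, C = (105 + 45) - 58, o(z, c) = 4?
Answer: 92/75 ≈ 1.2267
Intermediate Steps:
C = 92 (C = 150 - 58 = 92)
Y(N, g) = 75
G(m) = 9 + m
u(k, v) = 92
u(G(o(-3, -3)), -119)/Y(-11, 27) = 92/75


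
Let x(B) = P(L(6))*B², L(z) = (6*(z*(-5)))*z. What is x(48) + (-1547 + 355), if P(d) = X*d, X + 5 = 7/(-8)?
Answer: 14617688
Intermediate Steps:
L(z) = -30*z² (L(z) = (6*(-5*z))*z = (-30*z)*z = -30*z²)
X = -47/8 (X = -5 + 7/(-8) = -5 + 7*(-⅛) = -5 - 7/8 = -47/8 ≈ -5.8750)
P(d) = -47*d/8
x(B) = 6345*B² (x(B) = (-(-705)*6²/4)*B² = (-(-705)*36/4)*B² = (-47/8*(-1080))*B² = 6345*B²)
x(48) + (-1547 + 355) = 6345*48² + (-1547 + 355) = 6345*2304 - 1192 = 14618880 - 1192 = 14617688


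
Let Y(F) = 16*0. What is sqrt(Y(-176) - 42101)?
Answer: I*sqrt(42101) ≈ 205.19*I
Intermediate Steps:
Y(F) = 0
sqrt(Y(-176) - 42101) = sqrt(0 - 42101) = sqrt(-42101) = I*sqrt(42101)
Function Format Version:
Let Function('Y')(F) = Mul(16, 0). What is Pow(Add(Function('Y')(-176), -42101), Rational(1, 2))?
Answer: Mul(I, Pow(42101, Rational(1, 2))) ≈ Mul(205.19, I)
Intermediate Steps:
Function('Y')(F) = 0
Pow(Add(Function('Y')(-176), -42101), Rational(1, 2)) = Pow(Add(0, -42101), Rational(1, 2)) = Pow(-42101, Rational(1, 2)) = Mul(I, Pow(42101, Rational(1, 2)))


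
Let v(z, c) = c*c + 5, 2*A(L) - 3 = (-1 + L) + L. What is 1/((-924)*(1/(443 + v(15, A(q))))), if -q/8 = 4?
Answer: -1409/924 ≈ -1.5249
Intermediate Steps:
q = -32 (q = -8*4 = -32)
A(L) = 1 + L (A(L) = 3/2 + ((-1 + L) + L)/2 = 3/2 + (-1 + 2*L)/2 = 3/2 + (-½ + L) = 1 + L)
v(z, c) = 5 + c² (v(z, c) = c² + 5 = 5 + c²)
1/((-924)*(1/(443 + v(15, A(q))))) = 1/((-924)*(1/(443 + (5 + (1 - 32)²)))) = -(16/33 + 961/924) = -1/(924*(1/(443 + (5 + 961)))) = -1/(924*(1/(443 + 966))) = -1/(924*(1/1409)) = -1/(924*1/1409) = -1/924*1409 = -1409/924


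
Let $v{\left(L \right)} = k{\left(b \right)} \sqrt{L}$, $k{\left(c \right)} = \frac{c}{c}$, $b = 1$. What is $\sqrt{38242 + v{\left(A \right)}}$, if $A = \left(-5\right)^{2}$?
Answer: $\sqrt{38247} \approx 195.57$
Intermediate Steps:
$k{\left(c \right)} = 1$
$A = 25$
$v{\left(L \right)} = \sqrt{L}$ ($v{\left(L \right)} = 1 \sqrt{L} = \sqrt{L}$)
$\sqrt{38242 + v{\left(A \right)}} = \sqrt{38242 + \sqrt{25}} = \sqrt{38242 + 5} = \sqrt{38247}$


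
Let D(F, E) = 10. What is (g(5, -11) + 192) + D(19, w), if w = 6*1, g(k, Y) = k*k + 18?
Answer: 245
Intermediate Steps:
g(k, Y) = 18 + k² (g(k, Y) = k² + 18 = 18 + k²)
w = 6
(g(5, -11) + 192) + D(19, w) = ((18 + 5²) + 192) + 10 = ((18 + 25) + 192) + 10 = (43 + 192) + 10 = 235 + 10 = 245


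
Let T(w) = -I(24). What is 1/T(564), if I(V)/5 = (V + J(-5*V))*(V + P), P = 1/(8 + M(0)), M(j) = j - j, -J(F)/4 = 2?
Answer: -1/1930 ≈ -0.00051813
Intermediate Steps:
J(F) = -8 (J(F) = -4*2 = -8)
M(j) = 0
P = 1/8 (P = 1/(8 + 0) = 1/8 ≈ 0.12500)
I(V) = 5*(-8 + V)*(1/8 + V) (I(V) = 5*((V - 8)*(V + 1/8)) = 5*((-8 + V)*(1/8 + V)) = 5*(-8 + V)*(1/8 + V))
T(w) = -1930 (T(w) = -(-5 + 5*24**2 - 315/8*24) = -(-5 + 5*576 - 945) = -(-5 + 2880 - 945) = -1*1930 = -1930)
1/T(564) = 1/(-1930) = -1/1930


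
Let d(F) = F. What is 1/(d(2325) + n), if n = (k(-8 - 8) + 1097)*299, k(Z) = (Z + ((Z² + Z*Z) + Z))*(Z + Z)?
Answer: -1/4262312 ≈ -2.3461e-7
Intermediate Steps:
k(Z) = 2*Z*(2*Z + 2*Z²) (k(Z) = (Z + ((Z² + Z²) + Z))*(2*Z) = (Z + (2*Z² + Z))*(2*Z) = (Z + (Z + 2*Z²))*(2*Z) = (2*Z + 2*Z²)*(2*Z) = 2*Z*(2*Z + 2*Z²))
n = -4264637 (n = (4*(-8 - 8)²*(1 + (-8 - 8)) + 1097)*299 = (4*(-16)²*(1 - 16) + 1097)*299 = (4*256*(-15) + 1097)*299 = (-15360 + 1097)*299 = -14263*299 = -4264637)
1/(d(2325) + n) = 1/(2325 - 4264637) = 1/(-4262312) = -1/4262312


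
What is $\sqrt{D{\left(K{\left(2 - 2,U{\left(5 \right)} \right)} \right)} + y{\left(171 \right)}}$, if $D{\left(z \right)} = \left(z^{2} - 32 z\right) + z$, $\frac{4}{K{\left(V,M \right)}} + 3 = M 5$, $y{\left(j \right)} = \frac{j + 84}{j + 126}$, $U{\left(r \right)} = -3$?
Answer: $\frac{\sqrt{76417}}{99} \approx 2.7923$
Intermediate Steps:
$y{\left(j \right)} = \frac{84 + j}{126 + j}$
$K{\left(V,M \right)} = \frac{4}{-3 + 5 M}$ ($K{\left(V,M \right)} = \frac{4}{-3 + M 5} = \frac{4}{-3 + 5 M}$)
$D{\left(z \right)} = z^{2} - 31 z$
$\sqrt{D{\left(K{\left(2 - 2,U{\left(5 \right)} \right)} \right)} + y{\left(171 \right)}} = \sqrt{\frac{4}{-3 + 5 \left(-3\right)} \left(-31 + \frac{4}{-3 + 5 \left(-3\right)}\right) + \frac{84 + 171}{126 + 171}} = \sqrt{\frac{4}{-3 - 15} \left(-31 + \frac{4}{-3 - 15}\right) + \frac{1}{297} \cdot 255} = \sqrt{\frac{4}{-18} \left(-31 + \frac{4}{-18}\right) + \frac{1}{297} \cdot 255} = \sqrt{4 \left(- \frac{1}{18}\right) \left(-31 + 4 \left(- \frac{1}{18}\right)\right) + \frac{85}{99}} = \sqrt{- \frac{2 \left(-31 - \frac{2}{9}\right)}{9} + \frac{85}{99}} = \sqrt{\left(- \frac{2}{9}\right) \left(- \frac{281}{9}\right) + \frac{85}{99}} = \sqrt{\frac{562}{81} + \frac{85}{99}} = \sqrt{\frac{6947}{891}} = \frac{\sqrt{76417}}{99}$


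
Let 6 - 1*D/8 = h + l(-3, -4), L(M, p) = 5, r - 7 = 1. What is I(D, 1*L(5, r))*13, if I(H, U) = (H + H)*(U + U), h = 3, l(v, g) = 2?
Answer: 2080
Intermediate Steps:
r = 8 (r = 7 + 1 = 8)
D = 8 (D = 48 - 8*(3 + 2) = 48 - 8*5 = 48 - 40 = 8)
I(H, U) = 4*H*U (I(H, U) = (2*H)*(2*U) = 4*H*U)
I(D, 1*L(5, r))*13 = (4*8*(1*5))*13 = (4*8*5)*13 = 160*13 = 2080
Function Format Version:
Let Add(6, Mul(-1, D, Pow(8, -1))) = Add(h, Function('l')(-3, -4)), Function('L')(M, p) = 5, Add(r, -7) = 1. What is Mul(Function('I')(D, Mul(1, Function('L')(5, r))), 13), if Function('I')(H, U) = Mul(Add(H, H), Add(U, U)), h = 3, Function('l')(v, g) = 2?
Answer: 2080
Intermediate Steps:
r = 8 (r = Add(7, 1) = 8)
D = 8 (D = Add(48, Mul(-8, Add(3, 2))) = Add(48, Mul(-8, 5)) = Add(48, -40) = 8)
Function('I')(H, U) = Mul(4, H, U) (Function('I')(H, U) = Mul(Mul(2, H), Mul(2, U)) = Mul(4, H, U))
Mul(Function('I')(D, Mul(1, Function('L')(5, r))), 13) = Mul(Mul(4, 8, Mul(1, 5)), 13) = Mul(Mul(4, 8, 5), 13) = Mul(160, 13) = 2080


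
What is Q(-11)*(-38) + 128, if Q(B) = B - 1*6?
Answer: 774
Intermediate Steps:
Q(B) = -6 + B (Q(B) = B - 6 = -6 + B)
Q(-11)*(-38) + 128 = (-6 - 11)*(-38) + 128 = -17*(-38) + 128 = 646 + 128 = 774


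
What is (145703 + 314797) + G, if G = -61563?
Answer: 398937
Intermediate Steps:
(145703 + 314797) + G = (145703 + 314797) - 61563 = 460500 - 61563 = 398937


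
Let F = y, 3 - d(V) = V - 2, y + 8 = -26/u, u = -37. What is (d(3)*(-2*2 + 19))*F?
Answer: -8100/37 ≈ -218.92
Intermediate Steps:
y = -270/37 (y = -8 - 26/(-37) = -8 - 26*(-1/37) = -8 + 26/37 = -270/37 ≈ -7.2973)
d(V) = 5 - V (d(V) = 3 - (V - 2) = 3 - (-2 + V) = 3 + (2 - V) = 5 - V)
F = -270/37 ≈ -7.2973
(d(3)*(-2*2 + 19))*F = ((5 - 1*3)*(-2*2 + 19))*(-270/37) = ((5 - 3)*(-4 + 19))*(-270/37) = (2*15)*(-270/37) = 30*(-270/37) = -8100/37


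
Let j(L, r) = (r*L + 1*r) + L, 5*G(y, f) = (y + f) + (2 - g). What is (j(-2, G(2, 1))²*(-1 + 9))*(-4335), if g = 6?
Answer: -561816/5 ≈ -1.1236e+5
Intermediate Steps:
G(y, f) = -⅘ + f/5 + y/5 (G(y, f) = ((y + f) + (2 - 1*6))/5 = ((f + y) + (2 - 6))/5 = ((f + y) - 4)/5 = (-4 + f + y)/5 = -⅘ + f/5 + y/5)
j(L, r) = L + r + L*r (j(L, r) = (L*r + r) + L = (r + L*r) + L = L + r + L*r)
(j(-2, G(2, 1))²*(-1 + 9))*(-4335) = ((-2 + (-⅘ + (⅕)*1 + (⅕)*2) - 2*(-⅘ + (⅕)*1 + (⅕)*2))²*(-1 + 9))*(-4335) = ((-2 + (-⅘ + ⅕ + ⅖) - 2*(-⅘ + ⅕ + ⅖))²*8)*(-4335) = ((-2 - ⅕ - 2*(-⅕))²*8)*(-4335) = ((-2 - ⅕ + ⅖)²*8)*(-4335) = ((-9/5)²*8)*(-4335) = ((81/25)*8)*(-4335) = (648/25)*(-4335) = -561816/5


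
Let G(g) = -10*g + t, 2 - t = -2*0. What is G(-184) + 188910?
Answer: 190752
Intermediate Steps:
t = 2 (t = 2 - (-2)*0 = 2 - 1*0 = 2 + 0 = 2)
G(g) = 2 - 10*g (G(g) = -10*g + 2 = 2 - 10*g)
G(-184) + 188910 = (2 - 10*(-184)) + 188910 = (2 + 1840) + 188910 = 1842 + 188910 = 190752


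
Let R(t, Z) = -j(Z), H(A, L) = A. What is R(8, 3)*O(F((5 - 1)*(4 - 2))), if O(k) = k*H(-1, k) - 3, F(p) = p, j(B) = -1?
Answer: -11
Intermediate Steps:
R(t, Z) = 1 (R(t, Z) = -1*(-1) = 1)
O(k) = -3 - k (O(k) = k*(-1) - 3 = -k - 3 = -3 - k)
R(8, 3)*O(F((5 - 1)*(4 - 2))) = 1*(-3 - (5 - 1)*(4 - 2)) = 1*(-3 - 4*2) = 1*(-3 - 1*8) = 1*(-3 - 8) = 1*(-11) = -11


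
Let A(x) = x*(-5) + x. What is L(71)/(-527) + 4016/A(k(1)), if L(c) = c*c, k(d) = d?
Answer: -534149/527 ≈ -1013.6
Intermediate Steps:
L(c) = c**2
A(x) = -4*x (A(x) = -5*x + x = -4*x)
L(71)/(-527) + 4016/A(k(1)) = 71**2/(-527) + 4016/((-4*1)) = 5041*(-1/527) + 4016/(-4) = -5041/527 + 4016*(-1/4) = -5041/527 - 1004 = -534149/527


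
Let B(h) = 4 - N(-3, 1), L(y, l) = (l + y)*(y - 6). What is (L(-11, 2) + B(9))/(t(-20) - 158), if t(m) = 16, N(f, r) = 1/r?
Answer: -78/71 ≈ -1.0986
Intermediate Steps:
N(f, r) = 1/r
L(y, l) = (-6 + y)*(l + y) (L(y, l) = (l + y)*(-6 + y) = (-6 + y)*(l + y))
B(h) = 3 (B(h) = 4 - 1/1 = 4 - 1*1 = 4 - 1 = 3)
(L(-11, 2) + B(9))/(t(-20) - 158) = (((-11)² - 6*2 - 6*(-11) + 2*(-11)) + 3)/(16 - 158) = ((121 - 12 + 66 - 22) + 3)/(-142) = (153 + 3)*(-1/142) = 156*(-1/142) = -78/71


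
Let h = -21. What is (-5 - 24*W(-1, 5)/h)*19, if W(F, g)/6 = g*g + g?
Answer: 26695/7 ≈ 3813.6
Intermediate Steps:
W(F, g) = 6*g + 6*g**2 (W(F, g) = 6*(g*g + g) = 6*(g**2 + g) = 6*(g + g**2) = 6*g + 6*g**2)
(-5 - 24*W(-1, 5)/h)*19 = (-5 - 24*6*5*(1 + 5)/(-21))*19 = (-5 - 24*6*5*6*(-1)/21)*19 = (-5 - 4320*(-1)/21)*19 = (-5 - 24*(-60/7))*19 = (-5 + 1440/7)*19 = (1405/7)*19 = 26695/7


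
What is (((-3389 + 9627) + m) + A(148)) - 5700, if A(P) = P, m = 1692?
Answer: 2378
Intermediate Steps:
(((-3389 + 9627) + m) + A(148)) - 5700 = (((-3389 + 9627) + 1692) + 148) - 5700 = ((6238 + 1692) + 148) - 5700 = (7930 + 148) - 5700 = 8078 - 5700 = 2378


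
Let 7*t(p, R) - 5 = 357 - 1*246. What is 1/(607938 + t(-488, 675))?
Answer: 7/4255682 ≈ 1.6449e-6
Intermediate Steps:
t(p, R) = 116/7 (t(p, R) = 5/7 + (357 - 1*246)/7 = 5/7 + (357 - 246)/7 = 5/7 + (1/7)*111 = 5/7 + 111/7 = 116/7)
1/(607938 + t(-488, 675)) = 1/(607938 + 116/7) = 1/(4255682/7) = 7/4255682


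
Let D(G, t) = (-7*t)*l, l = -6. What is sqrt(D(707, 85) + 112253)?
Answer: sqrt(115823) ≈ 340.33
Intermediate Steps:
D(G, t) = 42*t (D(G, t) = -7*t*(-6) = 42*t)
sqrt(D(707, 85) + 112253) = sqrt(42*85 + 112253) = sqrt(3570 + 112253) = sqrt(115823)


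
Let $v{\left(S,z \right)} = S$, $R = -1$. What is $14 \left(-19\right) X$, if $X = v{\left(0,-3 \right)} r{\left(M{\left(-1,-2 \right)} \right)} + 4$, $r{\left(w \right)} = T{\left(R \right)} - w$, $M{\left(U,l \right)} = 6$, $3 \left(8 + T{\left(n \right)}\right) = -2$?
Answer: $-1064$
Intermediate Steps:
$T{\left(n \right)} = - \frac{26}{3}$ ($T{\left(n \right)} = -8 + \frac{1}{3} \left(-2\right) = -8 - \frac{2}{3} = - \frac{26}{3}$)
$r{\left(w \right)} = - \frac{26}{3} - w$
$X = 4$ ($X = 0 \left(- \frac{26}{3} - 6\right) + 4 = 0 \left(- \frac{44}{3}\right) + 4 = 0 + 4 = 4$)
$14 \left(-19\right) X = 14 \left(-19\right) 4 = \left(-266\right) 4 = -1064$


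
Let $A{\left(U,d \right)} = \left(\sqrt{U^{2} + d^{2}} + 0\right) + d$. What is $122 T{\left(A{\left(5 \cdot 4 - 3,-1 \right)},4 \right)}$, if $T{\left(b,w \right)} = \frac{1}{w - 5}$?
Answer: $-122$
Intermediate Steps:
$A{\left(U,d \right)} = d + \sqrt{U^{2} + d^{2}}$ ($A{\left(U,d \right)} = \sqrt{U^{2} + d^{2}} + d = d + \sqrt{U^{2} + d^{2}}$)
$T{\left(b,w \right)} = \frac{1}{-5 + w}$
$122 T{\left(A{\left(5 \cdot 4 - 3,-1 \right)},4 \right)} = \frac{122}{-5 + 4} = \frac{122}{-1} = 122 \left(-1\right) = -122$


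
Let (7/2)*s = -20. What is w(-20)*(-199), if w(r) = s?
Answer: 7960/7 ≈ 1137.1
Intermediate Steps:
s = -40/7 (s = (2/7)*(-20) = -40/7 ≈ -5.7143)
w(r) = -40/7
w(-20)*(-199) = -40/7*(-199) = 7960/7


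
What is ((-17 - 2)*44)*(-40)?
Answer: 33440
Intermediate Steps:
((-17 - 2)*44)*(-40) = -19*44*(-40) = -836*(-40) = 33440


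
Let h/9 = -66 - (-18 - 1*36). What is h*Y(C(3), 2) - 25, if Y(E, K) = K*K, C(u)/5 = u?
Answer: -457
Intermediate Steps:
C(u) = 5*u
Y(E, K) = K**2
h = -108 (h = 9*(-66 - (-18 - 1*36)) = 9*(-66 - (-18 - 36)) = 9*(-66 - 1*(-54)) = 9*(-66 + 54) = 9*(-12) = -108)
h*Y(C(3), 2) - 25 = -108*2**2 - 25 = -108*4 - 25 = -432 - 25 = -457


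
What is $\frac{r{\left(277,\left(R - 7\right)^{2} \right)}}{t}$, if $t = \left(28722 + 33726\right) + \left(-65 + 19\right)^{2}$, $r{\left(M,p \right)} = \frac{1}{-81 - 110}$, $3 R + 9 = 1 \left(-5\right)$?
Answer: $- \frac{1}{12331724} \approx -8.1092 \cdot 10^{-8}$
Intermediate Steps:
$R = - \frac{14}{3}$ ($R = -3 + \frac{1 \left(-5\right)}{3} = -3 + \frac{1}{3} \left(-5\right) = -3 - \frac{5}{3} = - \frac{14}{3} \approx -4.6667$)
$r{\left(M,p \right)} = - \frac{1}{191}$ ($r{\left(M,p \right)} = \frac{1}{-191} = - \frac{1}{191}$)
$t = 64564$ ($t = 62448 + \left(-46\right)^{2} = 62448 + 2116 = 64564$)
$\frac{r{\left(277,\left(R - 7\right)^{2} \right)}}{t} = - \frac{1}{191 \cdot 64564} = \left(- \frac{1}{191}\right) \frac{1}{64564} = - \frac{1}{12331724}$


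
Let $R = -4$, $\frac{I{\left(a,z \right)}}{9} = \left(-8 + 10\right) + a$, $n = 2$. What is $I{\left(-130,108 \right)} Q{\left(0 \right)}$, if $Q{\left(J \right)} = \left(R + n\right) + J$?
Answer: $2304$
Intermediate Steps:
$I{\left(a,z \right)} = 18 + 9 a$ ($I{\left(a,z \right)} = 9 \left(\left(-8 + 10\right) + a\right) = 9 \left(2 + a\right) = 18 + 9 a$)
$Q{\left(J \right)} = -2 + J$ ($Q{\left(J \right)} = \left(-4 + 2\right) + J = -2 + J$)
$I{\left(-130,108 \right)} Q{\left(0 \right)} = \left(18 + 9 \left(-130\right)\right) \left(-2 + 0\right) = \left(18 - 1170\right) \left(-2\right) = \left(-1152\right) \left(-2\right) = 2304$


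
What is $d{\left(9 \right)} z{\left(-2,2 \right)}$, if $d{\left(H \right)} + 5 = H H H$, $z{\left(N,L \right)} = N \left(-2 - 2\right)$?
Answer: $5792$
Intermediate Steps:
$z{\left(N,L \right)} = - 4 N$ ($z{\left(N,L \right)} = N \left(-4\right) = - 4 N$)
$d{\left(H \right)} = -5 + H^{3}$ ($d{\left(H \right)} = -5 + H H H = -5 + H^{2} H = -5 + H^{3}$)
$d{\left(9 \right)} z{\left(-2,2 \right)} = \left(-5 + 9^{3}\right) \left(\left(-4\right) \left(-2\right)\right) = \left(-5 + 729\right) 8 = 724 \cdot 8 = 5792$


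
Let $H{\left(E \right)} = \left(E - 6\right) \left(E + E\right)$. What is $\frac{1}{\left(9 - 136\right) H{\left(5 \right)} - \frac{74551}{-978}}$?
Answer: $\frac{978}{1316611} \approx 0.00074282$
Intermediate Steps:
$H{\left(E \right)} = 2 E \left(-6 + E\right)$ ($H{\left(E \right)} = \left(-6 + E\right) 2 E = 2 E \left(-6 + E\right)$)
$\frac{1}{\left(9 - 136\right) H{\left(5 \right)} - \frac{74551}{-978}} = \frac{1}{\left(9 - 136\right) 2 \cdot 5 \left(-6 + 5\right) - \frac{74551}{-978}} = \frac{1}{- 127 \cdot 2 \cdot 5 \left(-1\right) - - \frac{74551}{978}} = \frac{1}{\left(-127\right) \left(-10\right) + \frac{74551}{978}} = \frac{1}{1270 + \frac{74551}{978}} = \frac{1}{\frac{1316611}{978}} = \frac{978}{1316611}$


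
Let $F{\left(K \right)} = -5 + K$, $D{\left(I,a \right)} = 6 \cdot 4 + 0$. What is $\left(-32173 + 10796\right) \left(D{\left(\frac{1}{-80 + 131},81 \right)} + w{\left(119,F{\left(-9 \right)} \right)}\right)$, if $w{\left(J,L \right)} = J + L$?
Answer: $-2757633$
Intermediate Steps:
$D{\left(I,a \right)} = 24$ ($D{\left(I,a \right)} = 24 + 0 = 24$)
$\left(-32173 + 10796\right) \left(D{\left(\frac{1}{-80 + 131},81 \right)} + w{\left(119,F{\left(-9 \right)} \right)}\right) = \left(-32173 + 10796\right) \left(24 + \left(119 - 14\right)\right) = - 21377 \left(24 + \left(119 - 14\right)\right) = - 21377 \left(24 + 105\right) = \left(-21377\right) 129 = -2757633$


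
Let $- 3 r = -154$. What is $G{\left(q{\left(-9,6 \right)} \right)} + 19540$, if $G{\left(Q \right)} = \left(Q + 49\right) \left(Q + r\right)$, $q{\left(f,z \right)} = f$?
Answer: $\frac{63700}{3} \approx 21233.0$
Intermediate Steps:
$r = \frac{154}{3}$ ($r = \left(- \frac{1}{3}\right) \left(-154\right) = \frac{154}{3} \approx 51.333$)
$G{\left(Q \right)} = \left(49 + Q\right) \left(\frac{154}{3} + Q\right)$ ($G{\left(Q \right)} = \left(Q + 49\right) \left(Q + \frac{154}{3}\right) = \left(49 + Q\right) \left(\frac{154}{3} + Q\right)$)
$G{\left(q{\left(-9,6 \right)} \right)} + 19540 = \left(\frac{7546}{3} + \left(-9\right)^{2} + \frac{301}{3} \left(-9\right)\right) + 19540 = \left(\frac{7546}{3} + 81 - 903\right) + 19540 = \frac{5080}{3} + 19540 = \frac{63700}{3}$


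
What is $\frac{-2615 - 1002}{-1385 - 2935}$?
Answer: $\frac{3617}{4320} \approx 0.83727$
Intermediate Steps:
$\frac{-2615 - 1002}{-1385 - 2935} = - \frac{3617}{-4320} = \left(-3617\right) \left(- \frac{1}{4320}\right) = \frac{3617}{4320}$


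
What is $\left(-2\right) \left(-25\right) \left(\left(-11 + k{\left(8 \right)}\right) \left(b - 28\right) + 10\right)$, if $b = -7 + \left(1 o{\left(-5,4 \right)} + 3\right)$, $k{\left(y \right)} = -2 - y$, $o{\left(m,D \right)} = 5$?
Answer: $28850$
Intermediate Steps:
$b = 1$ ($b = -7 + \left(1 \cdot 5 + 3\right) = -7 + \left(5 + 3\right) = -7 + 8 = 1$)
$\left(-2\right) \left(-25\right) \left(\left(-11 + k{\left(8 \right)}\right) \left(b - 28\right) + 10\right) = \left(-2\right) \left(-25\right) \left(\left(-11 - 10\right) \left(1 - 28\right) + 10\right) = 50 \left(\left(-11 - 10\right) \left(-27\right) + 10\right) = 50 \left(\left(-21\right) \left(-27\right) + 10\right) = 50 \left(567 + 10\right) = 50 \cdot 577 = 28850$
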